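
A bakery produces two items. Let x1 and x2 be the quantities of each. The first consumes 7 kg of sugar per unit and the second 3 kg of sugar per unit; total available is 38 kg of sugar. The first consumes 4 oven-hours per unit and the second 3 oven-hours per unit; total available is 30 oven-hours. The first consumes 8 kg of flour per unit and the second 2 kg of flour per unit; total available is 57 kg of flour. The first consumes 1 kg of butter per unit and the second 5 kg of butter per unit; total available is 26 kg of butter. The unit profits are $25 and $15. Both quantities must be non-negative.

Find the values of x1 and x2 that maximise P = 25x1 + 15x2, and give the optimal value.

Feasible corners and P = 25x1 + 15x2:
  (0, 0) → P = 0
  (0, 26/5) → P = 78
  (38/7, 0) → P = 950/7
  (7/2, 9/2) → P = 155

The binding constraints are 7x1 + 3x2 = 38 and x1 + 5x2 = 26.
Solving simultaneously gives x1 = 7/2, x2 = 9/2.

x1 = 7/2, x2 = 9/2, maximum P = 155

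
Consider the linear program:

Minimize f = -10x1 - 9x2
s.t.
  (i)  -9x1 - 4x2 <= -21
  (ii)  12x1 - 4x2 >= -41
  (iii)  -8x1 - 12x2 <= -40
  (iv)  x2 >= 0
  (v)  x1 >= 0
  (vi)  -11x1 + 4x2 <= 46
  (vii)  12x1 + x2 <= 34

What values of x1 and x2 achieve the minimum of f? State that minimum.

The binding constraints are 12x1 - 4x2 = -41 and 12x1 + x2 = 34.
Solving simultaneously gives x1 = 19/12, x2 = 15.

x1 = 19/12, x2 = 15, minimum f = -905/6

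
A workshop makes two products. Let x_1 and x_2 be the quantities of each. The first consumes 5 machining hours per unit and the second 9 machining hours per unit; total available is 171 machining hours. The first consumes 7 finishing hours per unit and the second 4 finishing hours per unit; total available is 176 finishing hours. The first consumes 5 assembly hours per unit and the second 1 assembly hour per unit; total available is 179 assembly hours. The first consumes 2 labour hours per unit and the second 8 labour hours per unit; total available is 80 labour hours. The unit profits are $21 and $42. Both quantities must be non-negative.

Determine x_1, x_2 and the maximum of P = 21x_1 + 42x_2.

x_1 = 68/3, x_2 = 13/3, maximum P = 658

The binding constraints are 7x_1 + 4x_2 = 176 and 2x_1 + 8x_2 = 80.
Solving simultaneously gives x_1 = 68/3, x_2 = 13/3.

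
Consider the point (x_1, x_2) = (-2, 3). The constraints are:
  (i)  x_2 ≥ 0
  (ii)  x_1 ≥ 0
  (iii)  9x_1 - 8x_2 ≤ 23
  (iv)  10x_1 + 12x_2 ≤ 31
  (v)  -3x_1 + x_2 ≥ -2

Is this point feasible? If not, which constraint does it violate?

Constraint (ii): x_1 = -2, which is not ≥ 0. All other constraints are satisfied.

not feasible — violates (ii)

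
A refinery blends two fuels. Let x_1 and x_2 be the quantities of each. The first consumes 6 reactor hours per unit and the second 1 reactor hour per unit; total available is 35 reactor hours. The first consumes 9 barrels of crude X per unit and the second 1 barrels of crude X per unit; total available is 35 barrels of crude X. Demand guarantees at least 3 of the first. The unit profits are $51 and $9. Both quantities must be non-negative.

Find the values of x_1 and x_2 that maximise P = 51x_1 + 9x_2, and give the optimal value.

x_1 = 3, x_2 = 8, maximum P = 225

Extreme points and P = 51x_1 + 9x_2:
  (35/9, 0) → P = 595/3
  (3, 0) → P = 153
  (3, 8) → P = 225

The optimum lies where 9x_1 + x_2 = 35 and x_1 = 3.
Solving simultaneously gives x_1 = 3, x_2 = 8.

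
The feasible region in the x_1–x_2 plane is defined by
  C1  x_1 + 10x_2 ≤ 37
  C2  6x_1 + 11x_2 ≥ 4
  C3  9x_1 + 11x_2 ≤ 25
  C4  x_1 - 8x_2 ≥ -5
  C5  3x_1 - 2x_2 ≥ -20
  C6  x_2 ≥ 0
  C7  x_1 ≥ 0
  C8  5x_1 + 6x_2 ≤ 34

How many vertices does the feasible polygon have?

Intersecting each pair of boundary lines and keeping only the points that satisfy every inequality leaves:
  (2/3, 0)
  (0, 4/11)
  (145/83, 70/83)
  (25/9, 0)
  (0, 5/8)

5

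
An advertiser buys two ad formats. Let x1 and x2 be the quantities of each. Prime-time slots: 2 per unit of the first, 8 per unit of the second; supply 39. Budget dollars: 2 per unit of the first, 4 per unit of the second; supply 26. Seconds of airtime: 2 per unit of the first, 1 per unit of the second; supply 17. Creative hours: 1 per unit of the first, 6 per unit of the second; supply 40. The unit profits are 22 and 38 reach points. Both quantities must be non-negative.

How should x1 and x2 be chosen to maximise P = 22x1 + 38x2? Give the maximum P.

x1 = 7, x2 = 3, maximum P = 268

Vertices and P = 22x1 + 38x2:
  (0, 0) → P = 0
  (0, 39/8) → P = 741/4
  (17/2, 0) → P = 187
  (13/2, 13/4) → P = 533/2
  (7, 3) → P = 268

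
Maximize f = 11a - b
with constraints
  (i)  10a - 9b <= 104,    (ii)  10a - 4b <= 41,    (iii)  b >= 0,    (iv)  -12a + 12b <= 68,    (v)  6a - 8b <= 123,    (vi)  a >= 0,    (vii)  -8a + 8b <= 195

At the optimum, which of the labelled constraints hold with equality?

Feasible corners and f = 11a - b:
  (41/10, 0) → f = 451/10
  (191/18, 293/18) → f = 904/9
  (0, 0) → f = 0
  (0, 17/3) → f = -17/3

The maximum is at (191/18, 293/18). Substituting into each constraint, equality holds for (ii) and (iv); the remaining constraints have slack.

(ii) and (iv)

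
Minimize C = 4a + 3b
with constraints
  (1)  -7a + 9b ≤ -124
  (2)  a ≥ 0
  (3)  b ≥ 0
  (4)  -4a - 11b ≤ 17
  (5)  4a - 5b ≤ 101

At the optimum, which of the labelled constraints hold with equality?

(1) and (3)

Feasible corners and C = 4a + 3b:
  (124/7, 0) → C = 496/7
  (289, 211) → C = 1789
  (101/4, 0) → C = 101

The minimum is at (124/7, 0). Substituting into each constraint, equality holds for (1) and (3); the remaining constraints have slack.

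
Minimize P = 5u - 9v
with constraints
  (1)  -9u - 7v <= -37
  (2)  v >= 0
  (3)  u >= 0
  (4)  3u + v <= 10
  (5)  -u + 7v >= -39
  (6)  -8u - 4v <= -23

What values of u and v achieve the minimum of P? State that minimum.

Corner points and P = 5u - 9v:
  (11/4, 7/4) → P = -2
  (13/20, 89/20) → P = -184/5
  (0, 10) → P = -90
  (0, 23/4) → P = -207/4

u = 0, v = 10, minimum P = -90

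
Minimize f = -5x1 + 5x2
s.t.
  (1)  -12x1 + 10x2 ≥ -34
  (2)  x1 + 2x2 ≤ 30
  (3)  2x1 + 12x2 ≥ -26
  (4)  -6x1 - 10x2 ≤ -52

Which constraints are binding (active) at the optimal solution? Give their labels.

(1) and (4)

Vertices and f = -5x1 + 5x2:
  (184/17, 163/17) → f = -105/17
  (43/9, 7/3) → f = -110/9
  (-98, 64) → f = 810

The minimum is at (43/9, 7/3). Substituting into each constraint, equality holds for (1) and (4); the remaining constraints have slack.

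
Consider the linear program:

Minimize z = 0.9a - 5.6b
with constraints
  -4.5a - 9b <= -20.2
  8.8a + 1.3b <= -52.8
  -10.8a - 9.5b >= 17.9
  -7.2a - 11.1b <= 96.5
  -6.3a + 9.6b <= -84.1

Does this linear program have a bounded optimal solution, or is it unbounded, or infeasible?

The boundaries -4.5a - 9b = -20.2 and 8.8a + 1.3b = -52.8 meet at (-50146/7335, 41536/7335), but that point violates -6.3a + 9.6b ≤ -84.1. Every candidate vertex is excluded by some other constraint, so the feasible region is empty.

infeasible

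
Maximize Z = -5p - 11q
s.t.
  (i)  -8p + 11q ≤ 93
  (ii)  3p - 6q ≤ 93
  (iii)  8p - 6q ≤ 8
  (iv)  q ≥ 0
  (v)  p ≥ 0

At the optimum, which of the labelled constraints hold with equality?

(iv) and (v)

Vertices and Z = -5p - 11q:
  (323/20, 101/5) → Z = -6059/20
  (0, 93/11) → Z = -93
  (1, 0) → Z = -5
  (0, 0) → Z = 0

The maximum is at (0, 0). Substituting into each constraint, equality holds for (iv) and (v); the remaining constraints have slack.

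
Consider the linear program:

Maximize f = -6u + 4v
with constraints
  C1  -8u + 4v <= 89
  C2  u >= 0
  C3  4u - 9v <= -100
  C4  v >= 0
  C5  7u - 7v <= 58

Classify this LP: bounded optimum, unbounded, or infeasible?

unbounded

From the feasible point (0, 89/4), moving in the direction (4, 8) keeps every constraint satisfied while f increases without bound.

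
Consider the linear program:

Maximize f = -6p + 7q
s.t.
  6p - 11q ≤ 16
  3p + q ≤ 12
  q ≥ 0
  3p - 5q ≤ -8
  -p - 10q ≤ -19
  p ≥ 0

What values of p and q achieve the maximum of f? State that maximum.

p = 0, q = 12, maximum f = 84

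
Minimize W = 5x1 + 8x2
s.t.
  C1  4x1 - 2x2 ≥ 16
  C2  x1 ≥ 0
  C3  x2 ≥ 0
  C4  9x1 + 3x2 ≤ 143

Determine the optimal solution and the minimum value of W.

The optimum lies where 4x1 - 2x2 = 16 and x2 = 0.
Solving simultaneously gives x1 = 4, x2 = 0.

x1 = 4, x2 = 0, minimum W = 20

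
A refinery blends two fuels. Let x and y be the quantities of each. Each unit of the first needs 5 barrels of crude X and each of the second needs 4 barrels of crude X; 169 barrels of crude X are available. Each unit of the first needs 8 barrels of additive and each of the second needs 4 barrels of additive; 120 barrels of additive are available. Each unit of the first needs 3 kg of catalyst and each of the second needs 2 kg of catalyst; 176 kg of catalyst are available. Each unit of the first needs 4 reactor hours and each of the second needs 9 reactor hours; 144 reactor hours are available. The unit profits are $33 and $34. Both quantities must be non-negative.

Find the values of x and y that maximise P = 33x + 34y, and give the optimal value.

Extreme points and P = 33x + 34y:
  (0, 0) → P = 0
  (0, 16) → P = 544
  (15, 0) → P = 495
  (9, 12) → P = 705

The optimum lies where 8x + 4y = 120 and 4x + 9y = 144.
Solving simultaneously gives x = 9, y = 12.

x = 9, y = 12, maximum P = 705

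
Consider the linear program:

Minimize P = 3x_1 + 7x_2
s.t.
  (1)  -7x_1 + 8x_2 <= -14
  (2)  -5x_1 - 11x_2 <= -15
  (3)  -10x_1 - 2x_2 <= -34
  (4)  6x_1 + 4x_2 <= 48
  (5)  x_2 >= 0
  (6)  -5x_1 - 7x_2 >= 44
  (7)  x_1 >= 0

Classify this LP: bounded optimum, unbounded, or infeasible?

The boundaries -7x_1 + 8x_2 = -14 and -10x_1 - 2x_2 = -34 meet at (150/47, 49/47), but that point violates -5x_1 - 7x_2 ≥ 44. Every candidate vertex is excluded by some other constraint, so the feasible region is empty.

infeasible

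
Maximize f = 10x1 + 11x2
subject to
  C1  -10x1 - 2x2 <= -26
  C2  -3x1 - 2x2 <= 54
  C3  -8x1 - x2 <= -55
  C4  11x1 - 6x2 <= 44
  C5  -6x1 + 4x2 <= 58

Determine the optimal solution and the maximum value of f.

x1 = 131/2, x2 = 451/4, maximum f = 7581/4

Feasible corners and f = 10x1 + 11x2:
  (374/59, 253/59) → f = 6523/59
  (81/19, 397/19) → f = 5177/19
  (131/2, 451/4) → f = 7581/4

The optimum lies where 11x1 - 6x2 = 44 and -6x1 + 4x2 = 58.
Solving simultaneously gives x1 = 131/2, x2 = 451/4.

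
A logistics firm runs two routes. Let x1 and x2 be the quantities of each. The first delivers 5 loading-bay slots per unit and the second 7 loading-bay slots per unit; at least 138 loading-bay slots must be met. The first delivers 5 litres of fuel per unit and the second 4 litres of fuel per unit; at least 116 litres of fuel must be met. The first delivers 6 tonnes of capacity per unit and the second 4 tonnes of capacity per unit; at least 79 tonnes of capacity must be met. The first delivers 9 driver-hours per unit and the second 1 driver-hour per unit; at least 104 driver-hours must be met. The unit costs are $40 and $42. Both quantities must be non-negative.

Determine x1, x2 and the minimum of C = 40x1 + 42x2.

x1 = 52/3, x2 = 22/3, minimum C = 3004/3

Corner points and C = 40x1 + 42x2:
  (0, 104) → C = 4368
  (138/5, 0) → C = 1104
  (52/3, 22/3) → C = 3004/3
  (300/31, 524/31) → C = 34008/31
The feasible region is unbounded (it extends along (0, 1), (1, 0)), but C strictly increases along every unbounded feasible direction, so there is no improving ray and the minimum is attained at a vertex.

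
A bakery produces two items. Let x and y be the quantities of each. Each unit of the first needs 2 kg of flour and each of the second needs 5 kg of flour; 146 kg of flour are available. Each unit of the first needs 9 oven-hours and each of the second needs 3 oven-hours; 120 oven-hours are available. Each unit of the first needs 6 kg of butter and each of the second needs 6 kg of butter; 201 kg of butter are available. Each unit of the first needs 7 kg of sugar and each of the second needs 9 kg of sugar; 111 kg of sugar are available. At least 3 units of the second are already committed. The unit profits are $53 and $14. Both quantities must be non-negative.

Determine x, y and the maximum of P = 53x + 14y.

x = 12, y = 3, maximum P = 678

Extreme points and P = 53x + 14y:
  (0, 37/3) → P = 518/3
  (0, 3) → P = 42
  (12, 3) → P = 678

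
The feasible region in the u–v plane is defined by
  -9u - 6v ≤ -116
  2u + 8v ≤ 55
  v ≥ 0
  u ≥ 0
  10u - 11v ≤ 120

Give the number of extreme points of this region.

3

Of the 10 pairwise boundary intersections, those satisfying every inequality are:
  (299/30, 263/60)
  (1996/159, 80/159)
  (1565/102, 155/51)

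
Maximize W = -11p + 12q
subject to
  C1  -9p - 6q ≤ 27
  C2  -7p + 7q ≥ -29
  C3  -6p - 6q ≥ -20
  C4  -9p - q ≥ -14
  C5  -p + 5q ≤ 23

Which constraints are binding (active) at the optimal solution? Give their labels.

C1 and C5

Feasible corners and W = -11p + 12q:
  (-1/7, -30/7) → W = -349/7
  (-91/17, 60/17) → W = 1721/17
  (127/70, -163/70) → W = -479/10
  (4/3, 2) → W = 28/3
  (-19/18, 79/18) → W = 1157/18

The maximum is at (-91/17, 60/17). Substituting into each constraint, equality holds for C1 and C5; the remaining constraints have slack.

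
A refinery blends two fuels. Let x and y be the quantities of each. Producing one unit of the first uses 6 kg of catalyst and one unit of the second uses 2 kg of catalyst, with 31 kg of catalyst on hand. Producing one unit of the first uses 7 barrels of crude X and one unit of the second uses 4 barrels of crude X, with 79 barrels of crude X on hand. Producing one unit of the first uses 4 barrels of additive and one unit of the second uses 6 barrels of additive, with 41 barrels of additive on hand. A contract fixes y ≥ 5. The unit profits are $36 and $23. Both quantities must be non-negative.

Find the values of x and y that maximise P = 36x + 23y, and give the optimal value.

x = 11/4, y = 5, maximum P = 214

The optimum lies where 4x + 6y = 41 and y = 5.
Solving simultaneously gives x = 11/4, y = 5.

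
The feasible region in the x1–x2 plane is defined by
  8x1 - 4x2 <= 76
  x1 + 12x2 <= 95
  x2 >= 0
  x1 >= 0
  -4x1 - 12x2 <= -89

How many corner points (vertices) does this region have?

Of the 10 pairwise boundary intersections, those satisfying every inequality are:
  (323/25, 171/25)
  (317/28, 51/14)
  (0, 95/12)
  (0, 89/12)

4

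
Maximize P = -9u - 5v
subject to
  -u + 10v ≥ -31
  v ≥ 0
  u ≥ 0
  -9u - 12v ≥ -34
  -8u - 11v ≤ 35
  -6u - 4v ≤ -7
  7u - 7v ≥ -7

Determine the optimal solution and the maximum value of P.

u = 3/10, v = 13/10, maximum P = -46/5

Corner points and P = -9u - 5v:
  (34/9, 0) → P = -34
  (7/6, 0) → P = -21/2
  (22/21, 43/21) → P = -59/3
  (3/10, 13/10) → P = -46/5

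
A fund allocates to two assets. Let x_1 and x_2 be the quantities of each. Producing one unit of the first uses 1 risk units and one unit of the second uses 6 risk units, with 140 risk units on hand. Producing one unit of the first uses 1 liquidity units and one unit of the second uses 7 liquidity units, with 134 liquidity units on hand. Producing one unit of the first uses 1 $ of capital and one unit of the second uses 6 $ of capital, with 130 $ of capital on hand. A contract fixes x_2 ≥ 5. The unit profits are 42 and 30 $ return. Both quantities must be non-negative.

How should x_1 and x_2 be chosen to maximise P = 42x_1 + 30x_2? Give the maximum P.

Vertices and P = 42x_1 + 30x_2:
  (0, 134/7) → P = 4020/7
  (0, 5) → P = 150
  (99, 5) → P = 4308

The optimum lies where x_1 + 7x_2 = 134 and x_2 = 5.
Solving simultaneously gives x_1 = 99, x_2 = 5.

x_1 = 99, x_2 = 5, maximum P = 4308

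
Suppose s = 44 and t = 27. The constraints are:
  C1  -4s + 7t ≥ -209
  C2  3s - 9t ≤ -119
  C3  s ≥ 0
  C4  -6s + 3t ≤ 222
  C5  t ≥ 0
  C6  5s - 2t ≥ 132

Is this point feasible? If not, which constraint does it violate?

Constraint C2: 3s - 9t = -111, which is not ≤ -119. All other constraints are satisfied.

not feasible — violates C2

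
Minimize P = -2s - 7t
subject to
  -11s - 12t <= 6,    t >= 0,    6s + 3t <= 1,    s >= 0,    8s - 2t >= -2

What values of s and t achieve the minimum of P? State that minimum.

The binding constraints are 6s + 3t = 1 and s = 0.
Solving simultaneously gives s = 0, t = 1/3.

s = 0, t = 1/3, minimum P = -7/3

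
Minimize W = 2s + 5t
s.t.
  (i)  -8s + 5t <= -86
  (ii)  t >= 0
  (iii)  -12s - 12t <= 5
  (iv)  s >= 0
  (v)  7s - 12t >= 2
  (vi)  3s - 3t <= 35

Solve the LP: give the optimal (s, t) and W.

Vertices and W = 2s + 5t:
  (43/4, 0) → W = 43/2
  (1022/61, 586/61) → W = 4974/61
  (35/3, 0) → W = 70/3
  (138/5, 239/15) → W = 2023/15

The binding constraints are -8s + 5t = -86 and t = 0.
Solving simultaneously gives s = 43/4, t = 0.

s = 43/4, t = 0, minimum W = 43/2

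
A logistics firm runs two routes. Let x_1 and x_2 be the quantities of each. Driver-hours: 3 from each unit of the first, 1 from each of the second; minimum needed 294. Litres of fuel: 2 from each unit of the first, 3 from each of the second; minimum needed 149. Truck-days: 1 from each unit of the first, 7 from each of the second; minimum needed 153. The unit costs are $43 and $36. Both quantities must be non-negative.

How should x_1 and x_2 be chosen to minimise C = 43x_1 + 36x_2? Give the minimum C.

Vertices and C = 43x_1 + 36x_2:
  (0, 294) → C = 10584
  (153, 0) → C = 6579
  (381/4, 33/4) → C = 17571/4
The feasible region is unbounded (it extends along (0, 1), (1, 0)), but C strictly increases along every unbounded feasible direction, so there is no improving ray and the minimum is attained at a vertex.

x_1 = 381/4, x_2 = 33/4, minimum C = 17571/4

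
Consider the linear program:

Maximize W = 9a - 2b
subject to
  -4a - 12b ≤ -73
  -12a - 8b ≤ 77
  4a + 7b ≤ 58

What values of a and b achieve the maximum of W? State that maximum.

Feasible corners and W = 9a - 2b:
  (-377/28, 74/7) → W = -3985/28
  (37/4, 3) → W = 309/4
  (-1003/52, 251/13) → W = -11035/52

a = 37/4, b = 3, maximum W = 309/4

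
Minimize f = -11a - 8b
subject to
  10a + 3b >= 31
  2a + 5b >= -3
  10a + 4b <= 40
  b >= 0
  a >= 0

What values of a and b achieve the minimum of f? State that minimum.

Feasible corners and f = -11a - 8b:
  (2/5, 9) → f = -382/5
  (31/10, 0) → f = -341/10
  (4, 0) → f = -44

a = 2/5, b = 9, minimum f = -382/5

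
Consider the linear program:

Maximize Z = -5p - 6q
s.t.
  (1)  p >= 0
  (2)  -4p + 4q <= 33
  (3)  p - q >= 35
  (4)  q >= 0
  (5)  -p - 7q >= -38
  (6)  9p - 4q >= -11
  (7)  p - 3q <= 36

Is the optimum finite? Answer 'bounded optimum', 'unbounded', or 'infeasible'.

bounded optimum

Feasible corners and Z = -5p - 6q:
  (35, 0) → Z = -175
  (283/8, 3/8) → Z = -1433/8
  (36, 0) → Z = -180
  (183/5, 1/5) → Z = -921/5
The feasible region has finitely many vertices and no improving ray; the maximum is -175 at (35, 0).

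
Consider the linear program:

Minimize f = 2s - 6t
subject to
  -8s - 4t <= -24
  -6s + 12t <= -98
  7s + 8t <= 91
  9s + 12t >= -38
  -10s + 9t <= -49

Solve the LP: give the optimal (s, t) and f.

Extreme points and f = 2s - 6t:
  (17/3, -16/3) → f = 130/3
  (22/3, -26/3) → f = 200/3
  (469/33, -35/33) → f = 1148/33
  (349/3, -1085/12) → f = 4651/6

The optimum lies where -6s + 12t = -98 and 7s + 8t = 91.
Solving simultaneously gives s = 469/33, t = -35/33.

s = 469/33, t = -35/33, minimum f = 1148/33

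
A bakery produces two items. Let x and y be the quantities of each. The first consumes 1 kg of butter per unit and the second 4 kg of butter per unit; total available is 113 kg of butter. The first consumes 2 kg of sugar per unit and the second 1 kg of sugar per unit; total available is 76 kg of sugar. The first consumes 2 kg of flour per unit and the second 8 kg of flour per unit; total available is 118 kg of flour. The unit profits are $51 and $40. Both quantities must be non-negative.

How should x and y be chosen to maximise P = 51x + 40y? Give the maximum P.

x = 35, y = 6, maximum P = 2025

At the optimal vertex, 2x + y = 76 and 2x + 8y = 118.
Solving simultaneously gives x = 35, y = 6.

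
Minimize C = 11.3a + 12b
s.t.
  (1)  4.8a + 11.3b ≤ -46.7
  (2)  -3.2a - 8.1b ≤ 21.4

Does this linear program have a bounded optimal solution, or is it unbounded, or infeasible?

From the feasible point (-13645/272, 292/17), moving in the direction (-8.1, 3.2) keeps every constraint satisfied while C decreases without bound.

unbounded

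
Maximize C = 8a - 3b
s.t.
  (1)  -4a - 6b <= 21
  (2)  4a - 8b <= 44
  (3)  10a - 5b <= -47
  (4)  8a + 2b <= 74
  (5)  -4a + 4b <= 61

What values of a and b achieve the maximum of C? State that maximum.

a = 23/5, b = 93/5, maximum C = -19

Extreme points and C = 8a - 3b:
  (-387/80, -11/40) → C = -303/8
  (-45/4, 4) → C = -102
  (23/5, 93/5) → C = -19
  (87/20, 98/5) → C = -24

At the optimal vertex, 10a - 5b = -47 and 8a + 2b = 74.
Solving simultaneously gives a = 23/5, b = 93/5.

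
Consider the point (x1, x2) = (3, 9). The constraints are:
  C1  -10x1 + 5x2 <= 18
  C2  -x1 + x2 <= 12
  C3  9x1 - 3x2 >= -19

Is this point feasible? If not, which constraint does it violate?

C1: 15 ≤ 18 ✓
C2: 6 ≤ 12 ✓
C3: 0 ≥ -19 ✓

feasible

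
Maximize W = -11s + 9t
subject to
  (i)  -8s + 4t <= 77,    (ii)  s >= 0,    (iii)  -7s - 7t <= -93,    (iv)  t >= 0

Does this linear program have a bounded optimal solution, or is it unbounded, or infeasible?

unbounded

From the feasible point (0, 77/4), moving in the direction (4, 8) keeps every constraint satisfied while W increases without bound.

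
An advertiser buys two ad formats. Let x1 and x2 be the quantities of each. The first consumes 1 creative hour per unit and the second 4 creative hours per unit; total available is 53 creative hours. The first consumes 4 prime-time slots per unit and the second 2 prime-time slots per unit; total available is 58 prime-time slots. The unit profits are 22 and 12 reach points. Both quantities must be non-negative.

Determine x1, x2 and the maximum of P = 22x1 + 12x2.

Corner points and P = 22x1 + 12x2:
  (0, 0) → P = 0
  (0, 53/4) → P = 159
  (29/2, 0) → P = 319
  (9, 11) → P = 330

The optimum lies where x1 + 4x2 = 53 and 4x1 + 2x2 = 58.
Solving simultaneously gives x1 = 9, x2 = 11.

x1 = 9, x2 = 11, maximum P = 330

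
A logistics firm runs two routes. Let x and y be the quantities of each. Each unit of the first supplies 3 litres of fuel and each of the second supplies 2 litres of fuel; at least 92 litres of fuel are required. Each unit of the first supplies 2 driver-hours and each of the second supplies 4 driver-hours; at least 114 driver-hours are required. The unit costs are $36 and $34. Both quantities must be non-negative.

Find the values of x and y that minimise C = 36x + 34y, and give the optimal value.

The feasible region is unbounded (it extends along (0, 1), (1, 0)), but C strictly increases along every unbounded feasible direction, so there is no improving ray and the minimum is attained at a vertex.

x = 35/2, y = 79/4, minimum C = 2603/2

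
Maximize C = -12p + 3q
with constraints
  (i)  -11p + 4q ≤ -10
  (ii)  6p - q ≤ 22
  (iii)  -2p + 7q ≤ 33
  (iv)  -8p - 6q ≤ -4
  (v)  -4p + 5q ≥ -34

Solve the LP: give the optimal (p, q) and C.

Feasible corners and C = -12p + 3q:
  (202/69, 383/69) → C = -425/23
  (38/49, -18/49) → C = -510/49
  (187/40, 121/20) → C = -759/20
  (34/11, -38/11) → C = -522/11

The optimum lies where -11p + 4q = -10 and -8p - 6q = -4.
Solving simultaneously gives p = 38/49, q = -18/49.

p = 38/49, q = -18/49, maximum C = -510/49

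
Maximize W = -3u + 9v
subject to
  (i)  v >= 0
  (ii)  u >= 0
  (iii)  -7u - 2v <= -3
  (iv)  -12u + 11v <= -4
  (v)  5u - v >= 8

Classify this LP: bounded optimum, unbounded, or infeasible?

From the feasible point (8/5, 0), moving in the direction (11, 12) keeps every constraint satisfied while W increases without bound.

unbounded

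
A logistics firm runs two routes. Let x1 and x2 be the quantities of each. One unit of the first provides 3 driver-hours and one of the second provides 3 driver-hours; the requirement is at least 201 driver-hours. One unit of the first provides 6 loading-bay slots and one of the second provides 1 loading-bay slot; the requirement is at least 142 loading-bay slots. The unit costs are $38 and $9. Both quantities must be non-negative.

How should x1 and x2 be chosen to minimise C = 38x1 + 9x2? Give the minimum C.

x1 = 15, x2 = 52, minimum C = 1038

The feasible region is unbounded (it extends along (0, 1), (1, 0)), but C strictly increases along every unbounded feasible direction, so there is no improving ray and the minimum is attained at a vertex.

The optimum lies where 3x1 + 3x2 = 201 and 6x1 + x2 = 142.
Solving simultaneously gives x1 = 15, x2 = 52.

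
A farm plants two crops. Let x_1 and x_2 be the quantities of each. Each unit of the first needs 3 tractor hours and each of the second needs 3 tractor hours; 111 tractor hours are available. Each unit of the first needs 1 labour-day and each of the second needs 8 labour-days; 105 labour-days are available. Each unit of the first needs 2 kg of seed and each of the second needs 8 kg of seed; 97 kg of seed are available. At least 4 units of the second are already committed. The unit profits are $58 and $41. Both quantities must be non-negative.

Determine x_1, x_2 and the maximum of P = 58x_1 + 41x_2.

x_1 = 65/2, x_2 = 4, maximum P = 2049

Extreme points and P = 58x_1 + 41x_2:
  (0, 97/8) → P = 3977/8
  (0, 4) → P = 164
  (65/2, 4) → P = 2049

At the optimal vertex, 2x_1 + 8x_2 = 97 and x_2 = 4.
Solving simultaneously gives x_1 = 65/2, x_2 = 4.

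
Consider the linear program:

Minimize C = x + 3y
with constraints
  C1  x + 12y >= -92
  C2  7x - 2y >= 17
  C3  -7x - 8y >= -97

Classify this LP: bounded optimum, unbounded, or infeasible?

Corner points and C = x + 3y:
  (10/43, -661/86) → C = -1963/86
  (25, -39/4) → C = -17/4
  (33/7, 8) → C = 201/7
The feasible region has finitely many vertices and no improving ray; the minimum is -1963/86 at (10/43, -661/86).

bounded optimum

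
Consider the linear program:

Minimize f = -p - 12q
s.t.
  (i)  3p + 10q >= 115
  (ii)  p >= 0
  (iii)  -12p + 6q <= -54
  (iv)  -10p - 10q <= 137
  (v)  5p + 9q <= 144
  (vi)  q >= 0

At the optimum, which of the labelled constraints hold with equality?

(iii) and (v)

Feasible corners and f = -p - 12q:
  (205/23, 203/23) → f = -2641/23
  (405/23, 143/23) → f = -2121/23
  (225/23, 243/23) → f = -3141/23

The minimum is at (225/23, 243/23). Substituting into each constraint, equality holds for (iii) and (v); the remaining constraints have slack.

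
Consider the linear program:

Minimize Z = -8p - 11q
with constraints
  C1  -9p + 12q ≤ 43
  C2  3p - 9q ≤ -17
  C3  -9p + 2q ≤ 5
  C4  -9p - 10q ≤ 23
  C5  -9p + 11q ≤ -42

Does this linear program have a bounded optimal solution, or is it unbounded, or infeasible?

unbounded

From the feasible point (977/9, 85), moving in the direction (9, 3) keeps every constraint satisfied while Z decreases without bound.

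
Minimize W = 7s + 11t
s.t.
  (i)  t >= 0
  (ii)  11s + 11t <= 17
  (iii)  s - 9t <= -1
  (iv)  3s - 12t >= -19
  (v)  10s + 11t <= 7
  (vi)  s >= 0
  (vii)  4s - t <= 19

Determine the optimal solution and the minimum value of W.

s = 0, t = 1/9, minimum W = 11/9

Corner points and W = 7s + 11t:
  (52/101, 17/101) → W = 551/101
  (0, 1/9) → W = 11/9
  (0, 7/11) → W = 7

The optimum lies where s - 9t = -1 and s = 0.
Solving simultaneously gives s = 0, t = 1/9.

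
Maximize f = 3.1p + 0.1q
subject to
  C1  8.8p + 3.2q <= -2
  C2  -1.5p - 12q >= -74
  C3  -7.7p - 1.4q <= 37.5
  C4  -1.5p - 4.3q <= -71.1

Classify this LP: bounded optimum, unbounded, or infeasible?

The boundaries 8.8p + 3.2q = -2 and -1.5p - 12q = -74 meet at (-163/63, 3271/504), but that point violates -1.5p - 4.3q ≤ -71.1. Every candidate vertex is excluded by some other constraint, so the feasible region is empty.

infeasible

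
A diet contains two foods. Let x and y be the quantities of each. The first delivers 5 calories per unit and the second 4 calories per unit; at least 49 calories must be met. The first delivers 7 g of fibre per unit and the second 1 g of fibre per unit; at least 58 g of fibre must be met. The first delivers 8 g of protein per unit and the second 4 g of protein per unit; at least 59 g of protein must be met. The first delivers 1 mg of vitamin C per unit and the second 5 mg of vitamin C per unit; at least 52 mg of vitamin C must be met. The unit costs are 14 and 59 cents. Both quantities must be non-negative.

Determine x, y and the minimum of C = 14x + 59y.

x = 7, y = 9, minimum C = 629

Corner points and C = 14x + 59y:
  (0, 58) → C = 3422
  (52, 0) → C = 728
  (7, 9) → C = 629
The feasible region is unbounded (it extends along (0, 1), (1, 0)), but C strictly increases along every unbounded feasible direction, so there is no improving ray and the minimum is attained at a vertex.

At the optimal vertex, 7x + y = 58 and x + 5y = 52.
Solving simultaneously gives x = 7, y = 9.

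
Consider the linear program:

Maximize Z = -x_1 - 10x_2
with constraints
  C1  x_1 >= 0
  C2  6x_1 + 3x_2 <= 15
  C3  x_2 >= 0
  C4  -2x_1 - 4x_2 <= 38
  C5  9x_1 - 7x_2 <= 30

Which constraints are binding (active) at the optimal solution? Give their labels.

Extreme points and Z = -x_1 - 10x_2:
  (0, 5) → Z = -50
  (0, 0) → Z = 0
  (5/2, 0) → Z = -5/2

The maximum is at (0, 0). Substituting into each constraint, equality holds for C1 and C3; the remaining constraints have slack.

C1 and C3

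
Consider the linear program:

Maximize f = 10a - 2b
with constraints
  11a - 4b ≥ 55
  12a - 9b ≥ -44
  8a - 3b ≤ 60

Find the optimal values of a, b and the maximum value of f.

Extreme points and f = 10a - 2b:
  (671/51, 1144/51) → f = 1474/17
  (-75, -220) → f = -310
  (56/3, 268/9) → f = 1144/9

a = 56/3, b = 268/9, maximum f = 1144/9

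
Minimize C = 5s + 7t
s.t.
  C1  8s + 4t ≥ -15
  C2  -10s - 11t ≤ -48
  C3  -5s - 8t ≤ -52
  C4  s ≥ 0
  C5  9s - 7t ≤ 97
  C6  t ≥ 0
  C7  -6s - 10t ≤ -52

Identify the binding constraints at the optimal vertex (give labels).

Extreme points and C = 5s + 7t:
  (0, 13/2) → C = 91/2
  (52/5, 0) → C = 52
  (97/9, 0) → C = 485/9
The feasible region is unbounded (it extends along (0, 1), (7, 9)), but C strictly increases along every unbounded feasible direction, so there is no improving ray and the minimum is attained at a vertex.

The minimum is at (0, 13/2). Substituting into each constraint, equality holds for C3 and C4; the remaining constraints have slack.

C3 and C4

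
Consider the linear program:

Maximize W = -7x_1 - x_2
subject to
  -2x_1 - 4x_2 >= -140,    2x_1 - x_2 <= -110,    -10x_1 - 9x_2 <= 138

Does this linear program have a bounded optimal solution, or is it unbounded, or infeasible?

Vertices and W = -7x_1 - x_2:
  (-30, 50) → W = 160
  (-906/11, 838/11) → W = 5504/11
  (-282/7, 206/7) → W = 1768/7
The feasible region has finitely many vertices and no improving ray; the maximum is 5504/11 at (-906/11, 838/11).

bounded optimum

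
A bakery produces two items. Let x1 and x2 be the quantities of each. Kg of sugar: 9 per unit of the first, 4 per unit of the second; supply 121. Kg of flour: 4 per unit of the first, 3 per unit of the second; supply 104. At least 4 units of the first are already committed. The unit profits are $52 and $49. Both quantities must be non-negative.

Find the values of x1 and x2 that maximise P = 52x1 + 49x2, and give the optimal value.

x1 = 4, x2 = 85/4, maximum P = 4997/4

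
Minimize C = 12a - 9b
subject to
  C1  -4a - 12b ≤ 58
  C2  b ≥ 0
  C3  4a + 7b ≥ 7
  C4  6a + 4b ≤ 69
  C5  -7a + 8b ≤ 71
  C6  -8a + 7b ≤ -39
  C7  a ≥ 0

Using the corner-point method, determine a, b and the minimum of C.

Corner points and C = 12a - 9b:
  (23/2, 0) → C = 138
  (39/8, 0) → C = 117/2
  (639/74, 159/37) → C = 2403/37

The binding constraints are b = 0 and -8a + 7b = -39.
Solving simultaneously gives a = 39/8, b = 0.

a = 39/8, b = 0, minimum C = 117/2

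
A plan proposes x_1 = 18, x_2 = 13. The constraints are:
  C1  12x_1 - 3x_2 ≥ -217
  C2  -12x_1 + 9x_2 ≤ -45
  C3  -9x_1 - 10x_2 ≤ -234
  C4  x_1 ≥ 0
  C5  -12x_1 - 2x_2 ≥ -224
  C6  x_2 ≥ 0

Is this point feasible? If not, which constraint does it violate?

Constraint C5: -12x_1 - 2x_2 = -242, which is not ≥ -224. All other constraints are satisfied.

not feasible — violates C5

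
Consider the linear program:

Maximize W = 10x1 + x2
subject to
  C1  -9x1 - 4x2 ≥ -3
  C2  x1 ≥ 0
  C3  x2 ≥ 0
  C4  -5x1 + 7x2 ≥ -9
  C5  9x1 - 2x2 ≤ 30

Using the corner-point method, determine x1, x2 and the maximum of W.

x1 = 1/3, x2 = 0, maximum W = 10/3

Corner points and W = 10x1 + x2:
  (0, 3/4) → W = 3/4
  (1/3, 0) → W = 10/3
  (0, 0) → W = 0

The binding constraints are -9x1 - 4x2 = -3 and x2 = 0.
Solving simultaneously gives x1 = 1/3, x2 = 0.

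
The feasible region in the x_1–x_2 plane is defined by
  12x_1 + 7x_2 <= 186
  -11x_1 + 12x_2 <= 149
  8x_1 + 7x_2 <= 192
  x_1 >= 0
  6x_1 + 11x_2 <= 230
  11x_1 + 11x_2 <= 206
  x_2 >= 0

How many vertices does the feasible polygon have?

5

Intersecting each pair of boundary lines and keeping only the points that satisfy every inequality leaves:
  (604/55, 426/55)
  (31/2, 0)
  (0, 149/12)
  (833/253, 355/23)
  (0, 0)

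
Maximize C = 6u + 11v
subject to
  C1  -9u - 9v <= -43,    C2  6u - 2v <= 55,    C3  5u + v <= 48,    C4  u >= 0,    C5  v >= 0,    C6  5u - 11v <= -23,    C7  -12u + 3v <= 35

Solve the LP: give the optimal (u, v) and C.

Feasible corners and C = 6u + 11v:
  (0, 43/9) → C = 473/9
  (133/72, 211/72) → C = 3119/72
  (101/12, 71/12) → C = 1387/12
  (109/27, 751/27) → C = 8915/27
  (0, 35/3) → C = 385/3

u = 109/27, v = 751/27, maximum C = 8915/27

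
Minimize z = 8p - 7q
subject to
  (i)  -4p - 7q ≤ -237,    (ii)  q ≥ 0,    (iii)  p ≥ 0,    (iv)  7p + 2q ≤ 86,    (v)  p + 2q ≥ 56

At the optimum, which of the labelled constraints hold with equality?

Feasible corners and z = 8p - 7q:
  (0, 237/7) → z = -237
  (128/41, 1315/41) → z = -8181/41
  (0, 43) → z = -301

The minimum is at (0, 43). Substituting into each constraint, equality holds for (iii) and (iv); the remaining constraints have slack.

(iii) and (iv)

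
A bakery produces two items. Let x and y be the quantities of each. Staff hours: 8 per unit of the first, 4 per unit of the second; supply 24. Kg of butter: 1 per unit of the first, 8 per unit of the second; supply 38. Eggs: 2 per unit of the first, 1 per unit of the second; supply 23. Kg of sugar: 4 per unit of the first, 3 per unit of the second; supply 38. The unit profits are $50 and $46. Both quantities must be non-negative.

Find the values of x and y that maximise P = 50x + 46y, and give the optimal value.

Extreme points and P = 50x + 46y:
  (0, 0) → P = 0
  (0, 19/4) → P = 437/2
  (3, 0) → P = 150
  (2/3, 14/3) → P = 248

x = 2/3, y = 14/3, maximum P = 248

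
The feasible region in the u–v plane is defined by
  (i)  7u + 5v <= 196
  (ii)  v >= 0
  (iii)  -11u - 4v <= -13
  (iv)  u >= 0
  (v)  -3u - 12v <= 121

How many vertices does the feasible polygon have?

Of the 10 pairwise boundary intersections, those satisfying every inequality are:
  (28, 0)
  (0, 196/5)
  (13/11, 0)
  (0, 13/4)

4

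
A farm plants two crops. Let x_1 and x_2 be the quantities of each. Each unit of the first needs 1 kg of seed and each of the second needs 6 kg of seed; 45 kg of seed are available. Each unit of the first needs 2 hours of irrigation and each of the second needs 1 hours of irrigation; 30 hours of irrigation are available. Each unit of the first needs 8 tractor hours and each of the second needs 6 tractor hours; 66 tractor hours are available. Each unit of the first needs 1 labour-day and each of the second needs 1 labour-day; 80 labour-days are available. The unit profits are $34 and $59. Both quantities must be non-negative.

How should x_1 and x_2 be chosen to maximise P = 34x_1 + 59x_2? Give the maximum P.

x_1 = 3, x_2 = 7, maximum P = 515

Extreme points and P = 34x_1 + 59x_2:
  (0, 0) → P = 0
  (0, 15/2) → P = 885/2
  (33/4, 0) → P = 561/2
  (3, 7) → P = 515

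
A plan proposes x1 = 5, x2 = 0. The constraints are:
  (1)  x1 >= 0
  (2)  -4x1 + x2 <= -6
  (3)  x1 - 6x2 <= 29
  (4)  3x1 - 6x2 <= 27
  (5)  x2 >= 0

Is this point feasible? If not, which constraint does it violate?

(1): 5 ≥ 0 ✓
(2): -20 ≤ -6 ✓
(3): 5 ≤ 29 ✓
(4): 15 ≤ 27 ✓
(5): 0 ≥ 0 ✓

feasible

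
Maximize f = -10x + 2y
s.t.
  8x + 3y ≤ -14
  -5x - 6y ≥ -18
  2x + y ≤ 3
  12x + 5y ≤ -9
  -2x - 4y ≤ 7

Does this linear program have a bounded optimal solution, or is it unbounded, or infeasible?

From the feasible point (-46/11, 214/33), moving in the direction (-6, 5) keeps every constraint satisfied while f increases without bound.

unbounded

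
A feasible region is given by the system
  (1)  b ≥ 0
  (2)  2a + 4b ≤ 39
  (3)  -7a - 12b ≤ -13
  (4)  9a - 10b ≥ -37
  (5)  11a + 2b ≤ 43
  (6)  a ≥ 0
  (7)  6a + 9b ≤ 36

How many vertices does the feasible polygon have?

Intersecting each pair of boundary lines and keeping only the points that satisfy every inequality leaves:
  (13/7, 0)
  (43/11, 0)
  (0, 13/12)
  (0, 37/10)
  (9/47, 182/47)
  (105/29, 46/29)

6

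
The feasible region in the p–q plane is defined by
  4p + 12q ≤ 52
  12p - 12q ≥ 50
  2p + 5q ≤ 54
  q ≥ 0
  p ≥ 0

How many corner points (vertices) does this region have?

3

Of the 10 pairwise boundary intersections, those satisfying every inequality are:
  (51/8, 53/24)
  (13, 0)
  (25/6, 0)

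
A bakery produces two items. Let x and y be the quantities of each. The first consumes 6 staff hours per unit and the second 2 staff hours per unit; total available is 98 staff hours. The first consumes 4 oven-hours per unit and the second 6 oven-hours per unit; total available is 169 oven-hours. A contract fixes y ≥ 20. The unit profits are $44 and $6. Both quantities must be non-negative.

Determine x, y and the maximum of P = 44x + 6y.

x = 29/3, y = 20, maximum P = 1636/3

Corner points and P = 44x + 6y:
  (0, 169/6) → P = 169
  (0, 20) → P = 120
  (125/14, 311/14) → P = 3683/7
  (29/3, 20) → P = 1636/3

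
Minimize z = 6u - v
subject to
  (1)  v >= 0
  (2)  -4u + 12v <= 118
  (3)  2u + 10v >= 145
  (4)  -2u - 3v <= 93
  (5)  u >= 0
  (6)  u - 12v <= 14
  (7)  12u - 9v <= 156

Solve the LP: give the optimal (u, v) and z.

Corner points and z = 6u - v:
  (35/4, 51/4) → z = 159/4
  (163/6, 170/9) → z = 1297/9
  (955/46, 238/23) → z = 2627/23

u = 35/4, v = 51/4, minimum z = 159/4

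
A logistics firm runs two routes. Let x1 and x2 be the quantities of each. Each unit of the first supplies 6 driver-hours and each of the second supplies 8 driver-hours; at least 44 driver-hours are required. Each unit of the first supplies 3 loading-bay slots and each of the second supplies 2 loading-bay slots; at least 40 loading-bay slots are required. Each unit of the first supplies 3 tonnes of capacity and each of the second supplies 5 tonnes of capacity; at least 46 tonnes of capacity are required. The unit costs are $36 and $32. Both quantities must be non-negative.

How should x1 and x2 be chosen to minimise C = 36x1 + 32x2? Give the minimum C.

Feasible corners and C = 36x1 + 32x2:
  (0, 20) → C = 640
  (46/3, 0) → C = 552
  (12, 2) → C = 496
The feasible region is unbounded (it extends along (0, 1), (1, 0)), but C strictly increases along every unbounded feasible direction, so there is no improving ray and the minimum is attained at a vertex.

x1 = 12, x2 = 2, minimum C = 496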